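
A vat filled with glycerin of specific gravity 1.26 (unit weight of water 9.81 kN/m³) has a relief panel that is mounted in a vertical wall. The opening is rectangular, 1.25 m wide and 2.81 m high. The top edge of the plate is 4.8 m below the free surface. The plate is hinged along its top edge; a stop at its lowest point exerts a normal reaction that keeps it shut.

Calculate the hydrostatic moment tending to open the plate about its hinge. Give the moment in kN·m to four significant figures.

M ≈ 407.1 kN·m

γ = 1.26 × 9.81 = 12.3606 kN/m³.
The centroid lies 2.81/2 = 1.405 m below the top edge, so the centroid depth is h_c = 4.8 + 1.405 = 6.205 m.
A = 1.25 × 2.81 = 3.5125 m².
Resultant F = γ·h_c·A = 12.3606 × 6.205 × 3.5125 = 269.4 kN.
I_c = b·h³/12 = 1.25 × 2.81³/12 = 2.31125 m⁴.
Centre of pressure: y_p = y_c + I_c/(y_c·A) = 6.205 + 2.31125/(6.205 × 3.5125) = 6.205 + 0.106045 = 6.31105 m along the plane.
The resultant acts 1.405 + 0.106045 = 1.51104 m (along the plate) below the hinge at the top edge, so the moment about the hinge is M = F × 1.51104 = 269.4 × 1.51104 = 407.074 kN·m.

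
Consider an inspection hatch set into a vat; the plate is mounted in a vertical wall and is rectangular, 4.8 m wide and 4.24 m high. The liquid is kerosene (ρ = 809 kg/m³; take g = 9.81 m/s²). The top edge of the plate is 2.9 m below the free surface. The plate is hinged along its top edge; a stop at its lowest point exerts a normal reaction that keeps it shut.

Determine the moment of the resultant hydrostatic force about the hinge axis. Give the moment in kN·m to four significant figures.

M ≈ 1961 kN·m

γ = ρg = 809 × 9.81 / 1000 = 7.93629 kN/m³.
The centroid lies 4.24/2 = 2.12 m below the top edge, so the centroid depth is h_c = 2.9 + 2.12 = 5.02 m.
A = 4.8 × 4.24 = 20.352 m².
Resultant F = γ·h_c·A = 7.93629 × 5.02 × 20.352 = 810.827 kN.
I_c = b·h³/12 = 4.8 × 4.24³/12 = 30.49 m⁴.
Centre of pressure: y_p = y_c + I_c/(y_c·A) = 5.02 + 30.49/(5.02 × 20.352) = 5.02 + 0.298433 = 5.31843 m along the plane.
The resultant acts 2.12 + 0.298433 = 2.41843 m (along the plate) below the hinge at the top edge, so the moment about the hinge is M = F × 2.41843 = 810.827 × 2.41843 = 1960.93 kN·m.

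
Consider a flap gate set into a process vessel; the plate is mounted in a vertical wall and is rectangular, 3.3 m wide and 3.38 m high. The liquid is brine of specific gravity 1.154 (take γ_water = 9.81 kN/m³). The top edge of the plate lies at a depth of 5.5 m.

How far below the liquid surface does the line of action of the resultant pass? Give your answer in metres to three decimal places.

h_p = 7.322 m

γ = 1.154 × 9.81 = 11.32074 kN/m³.
The centroid lies 3.38/2 = 1.69 m below the top edge, so the centroid depth is h_c = 5.5 + 1.69 = 7.19 m.
A = 3.3 × 3.38 = 11.154 m².
Resultant F = γ·h_c·A = 11.32074 × 7.19 × 11.154 = 907.892 kN.
I_c = b·h³/12 = 3.3 × 3.38³/12 = 10.619 m⁴.
Centre of pressure: y_p = y_c + I_c/(y_c·A) = 7.19 + 10.619/(7.19 × 11.154) = 7.19 + 0.132411 = 7.32241 m along the plane.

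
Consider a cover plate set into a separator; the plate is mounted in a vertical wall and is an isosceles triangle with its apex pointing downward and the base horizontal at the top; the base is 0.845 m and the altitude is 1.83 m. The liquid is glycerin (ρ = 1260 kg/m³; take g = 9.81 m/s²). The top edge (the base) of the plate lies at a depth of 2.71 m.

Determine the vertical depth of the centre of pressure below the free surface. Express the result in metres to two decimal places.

γ = ρg = 1260 × 9.81 / 1000 = 12.3606 kN/m³.
With the apex down, the centroid sits h/3 = 1.83/3 = 0.61 m below the base (the top edge), so the centroid depth is h_c = 2.71 + 0.61 = 3.32 m.
A = ½ × 0.845 × 1.83 = 0.773175 m².
Resultant F = γ·h_c·A = 12.3606 × 3.32 × 0.773175 = 31.7289 kN.
I_c = b·h³/36 = 0.845 × 1.83³/36 = 0.143849 m⁴.
Centre of pressure: y_p = y_c + I_c/(y_c·A) = 3.32 + 0.143849/(3.32 × 0.773175) = 3.32 + 0.0560391 = 3.37604 m along the plane.

h_p = 3.38 m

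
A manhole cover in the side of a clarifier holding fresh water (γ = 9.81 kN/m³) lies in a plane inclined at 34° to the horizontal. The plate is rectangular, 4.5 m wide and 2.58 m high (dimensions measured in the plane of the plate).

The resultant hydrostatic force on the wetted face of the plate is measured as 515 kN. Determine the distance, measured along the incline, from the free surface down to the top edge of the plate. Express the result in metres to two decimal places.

γ = 9.81 kN/m³.
A = 4.5 × 2.58 = 11.61 m².
From F = γ·h_c·A, the centroid depth is h_c = 515/(9.81 × 11.61) = 4.52174 m.
Let θ = 34° be the plate's angle to the horizontal; measure y along the incline from where the plane meets the free surface. Vertical depth h = y·sinθ with sinθ = 0.559193.
Along the incline, y_c = h_c/sinθ = 4.52174/0.559193 = 8.08619 m.
The centroid lies 2.58/2 = 1.29 m below the top edge, so the top edge sits at y_top = 8.08619 − 1.29 = 6.79619 m along the incline.

y_top ≈ 6.80 m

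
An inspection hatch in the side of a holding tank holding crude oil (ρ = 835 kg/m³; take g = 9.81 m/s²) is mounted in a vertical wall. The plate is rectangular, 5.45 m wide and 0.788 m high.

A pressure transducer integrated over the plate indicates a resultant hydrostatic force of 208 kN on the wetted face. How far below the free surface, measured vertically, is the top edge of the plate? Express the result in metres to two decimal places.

d_top ≈ 5.52 m

γ = ρg = 835 × 9.81 / 1000 = 8.19135 kN/m³.
A = 5.45 × 0.788 = 4.2946 m².
From F = γ·h_c·A, the centroid depth is h_c = 208/(8.19135 × 4.2946) = 5.91269 m.
The centroid lies 0.788/2 = 0.394 m below the top edge, so the top edge sits at h_top = 5.91269 − 0.394 = 5.51869 m below the surface.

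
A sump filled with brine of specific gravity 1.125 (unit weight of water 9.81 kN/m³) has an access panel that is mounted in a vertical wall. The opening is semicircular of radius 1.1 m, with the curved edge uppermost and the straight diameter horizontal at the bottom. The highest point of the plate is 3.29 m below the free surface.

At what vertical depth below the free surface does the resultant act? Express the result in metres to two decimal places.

h_p = 3.94 m

γ = 1.125 × 9.81 = 11.03625 kN/m³.
The centroid lies 4r/(3π) = 0.466854 m above the diameter, so r − 4r/(3π) = 1.1 − 0.466854 = 0.633146 m below the topmost point, so the centroid depth is h_c = 3.29 + 0.633146 = 3.92315 m.
A = πr²/2 = π × 1.1²/2 = 1.90066 m².
Resultant F = γ·h_c·A = 11.03625 × 3.92315 × 1.90066 = 82.2926 kN.
I_c = (π/8 − 8/(9π))·r⁴ = 0.109757 × 1.1⁴ = 0.160695 m⁴.
Centre of pressure: y_p = y_c + I_c/(y_c·A) = 3.92315 + 0.160695/(3.92315 × 1.90066) = 3.92315 + 0.0215508 = 3.9447 m along the plane.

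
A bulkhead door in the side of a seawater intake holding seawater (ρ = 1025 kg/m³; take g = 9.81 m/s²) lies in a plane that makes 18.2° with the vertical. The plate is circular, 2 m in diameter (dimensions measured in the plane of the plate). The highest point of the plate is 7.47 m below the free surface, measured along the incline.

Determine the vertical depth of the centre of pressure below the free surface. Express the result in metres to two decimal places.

γ = ρg = 1025 × 9.81 / 1000 = 10.05525 kN/m³.
The plate makes 18.2° with the vertical, i.e. θ = 90° − 18.2° = 71.8° to the horizontal. Measuring y along the incline from the free-surface line, vertical depth h = y·sinθ with sinθ = 0.949972.
The centroid is at the centre, 1 m below the top of the plate, so y_c = 7.47 + 1 = 8.47 m and h_c = 8.47 × 0.949972 = 8.04626 m.
A = π(1)² = 3.14159 m².
Resultant F = γ·h_c·A = 10.05525 × 8.04626 × 3.14159 = 254.177 kN.
I_c = πr⁴/4 = π × 1⁴/4 = 0.785398 m⁴.
Centre of pressure: y_p = y_c + I_c/(y_c·A) = 8.47 + 0.785398/(8.47 × 3.14159) = 8.47 + 0.029516 = 8.49952 m along the plane.
Vertically, h_p = y_p·sinθ = 8.49952 × 0.949972 = 8.07431 m.

h_p = 8.07 m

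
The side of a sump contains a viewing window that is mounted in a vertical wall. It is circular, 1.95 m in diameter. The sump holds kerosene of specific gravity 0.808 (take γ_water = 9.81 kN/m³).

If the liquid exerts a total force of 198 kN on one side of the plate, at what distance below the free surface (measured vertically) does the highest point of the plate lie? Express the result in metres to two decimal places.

d_top ≈ 7.39 m

γ = 0.808 × 9.81 = 7.92648 kN/m³.
A = π(0.975)² = 2.98648 m².
From F = γ·h_c·A, the centroid depth is h_c = 198/(7.92648 × 2.98648) = 8.36422 m.
The centroid is at the centre, 0.975 m below the top of the plate, so the highest point sits at h_top = 8.36422 − 0.975 = 7.38922 m below the surface.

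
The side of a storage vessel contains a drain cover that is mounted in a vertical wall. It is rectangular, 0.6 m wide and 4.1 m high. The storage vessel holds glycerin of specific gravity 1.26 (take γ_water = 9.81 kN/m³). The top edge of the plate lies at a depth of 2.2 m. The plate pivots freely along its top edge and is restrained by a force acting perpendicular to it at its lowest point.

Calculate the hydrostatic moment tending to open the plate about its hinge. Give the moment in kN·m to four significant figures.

γ = 1.26 × 9.81 = 12.3606 kN/m³.
The centroid lies 4.1/2 = 2.05 m below the top edge, so the centroid depth is h_c = 2.2 + 2.05 = 4.25 m.
A = 0.6 × 4.1 = 2.46 m².
Resultant F = γ·h_c·A = 12.3606 × 4.25 × 2.46 = 129.23 kN.
I_c = b·h³/12 = 0.6 × 4.1³/12 = 3.44605 m⁴.
Centre of pressure: y_p = y_c + I_c/(y_c·A) = 4.25 + 3.44605/(4.25 × 2.46) = 4.25 + 0.329608 = 4.57961 m along the plane.
The resultant acts 2.05 + 0.329608 = 2.37961 m (along the plate) below the hinge at the top edge, so the moment about the hinge is M = F × 2.37961 = 129.23 × 2.37961 = 307.517 kN·m.

M ≈ 307.5 kN·m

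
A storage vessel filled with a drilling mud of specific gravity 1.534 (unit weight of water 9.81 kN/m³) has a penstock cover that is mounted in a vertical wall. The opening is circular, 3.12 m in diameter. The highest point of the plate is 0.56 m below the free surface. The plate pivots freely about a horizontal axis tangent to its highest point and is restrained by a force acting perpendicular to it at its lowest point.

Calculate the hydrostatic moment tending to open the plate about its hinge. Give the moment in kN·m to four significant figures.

M ≈ 450.5 kN·m

γ = 1.534 × 9.81 = 15.04854 kN/m³.
The centroid is at the centre, 1.56 m below the top of the plate, so the centroid depth is h_c = 0.56 + 1.56 = 2.12 m.
A = π(1.56)² = 7.64538 m².
Resultant F = γ·h_c·A = 15.04854 × 2.12 × 7.64538 = 243.91 kN.
I_c = πr⁴/4 = π × 1.56⁴/4 = 4.65145 m⁴.
Centre of pressure: y_p = y_c + I_c/(y_c·A) = 2.12 + 4.65145/(2.12 × 7.64538) = 2.12 + 0.286981 = 2.40698 m along the plane.
The resultant acts 1.56 + 0.286981 = 1.84698 m (along the plate) below the hinge at the top edge, so the moment about the hinge is M = F × 1.84698 = 243.91 × 1.84698 = 450.497 kN·m.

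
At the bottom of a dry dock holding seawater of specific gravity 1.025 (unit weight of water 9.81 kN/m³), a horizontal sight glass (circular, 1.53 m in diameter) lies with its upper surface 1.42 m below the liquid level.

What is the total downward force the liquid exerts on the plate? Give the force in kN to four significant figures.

γ = 1.025 × 9.81 = 10.05525 kN/m³.
The plate is horizontal, so pressure is uniform at p = γ·h = 10.05525 × 1.42 = 14.2785 kN/m².
A = π(0.765)² = 1.83854 m².
F = p·A = 14.2785 × 1.83854 = 26.2516 kN.

F ≈ 26.25 kN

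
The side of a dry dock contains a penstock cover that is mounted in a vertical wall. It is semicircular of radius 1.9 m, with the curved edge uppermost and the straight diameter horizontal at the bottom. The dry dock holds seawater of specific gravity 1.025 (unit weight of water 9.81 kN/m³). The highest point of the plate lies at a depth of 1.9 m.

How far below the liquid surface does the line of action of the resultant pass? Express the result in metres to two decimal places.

h_p = 3.08 m

γ = 1.025 × 9.81 = 10.05525 kN/m³.
The centroid lies 4r/(3π) = 0.806385 m above the diameter, so r − 4r/(3π) = 1.9 − 0.806385 = 1.09361 m below the topmost point, so the centroid depth is h_c = 1.9 + 1.09361 = 2.99361 m.
A = πr²/2 = π × 1.9²/2 = 5.67057 m².
Resultant F = γ·h_c·A = 10.05525 × 2.99361 × 5.67057 = 170.693 kN.
I_c = (π/8 − 8/(9π))·r⁴ = 0.109757 × 1.9⁴ = 1.43036 m⁴.
Centre of pressure: y_p = y_c + I_c/(y_c·A) = 2.99361 + 1.43036/(2.99361 × 5.67057) = 2.99361 + 0.0842604 = 3.07787 m along the plane.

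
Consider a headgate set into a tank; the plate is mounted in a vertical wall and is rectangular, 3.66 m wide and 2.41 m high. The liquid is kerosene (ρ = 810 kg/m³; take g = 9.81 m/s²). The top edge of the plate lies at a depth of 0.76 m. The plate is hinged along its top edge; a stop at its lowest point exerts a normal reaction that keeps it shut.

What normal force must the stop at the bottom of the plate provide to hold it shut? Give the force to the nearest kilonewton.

P ≈ 83 kN

γ = ρg = 810 × 9.81 / 1000 = 7.9461 kN/m³.
The centroid lies 2.41/2 = 1.205 m below the top edge, so the centroid depth is h_c = 0.76 + 1.205 = 1.965 m.
A = 3.66 × 2.41 = 8.8206 m².
Resultant F = γ·h_c·A = 7.9461 × 1.965 × 8.8206 = 137.726 kN.
I_c = b·h³/12 = 3.66 × 2.41³/12 = 4.26924 m⁴.
Centre of pressure: y_p = y_c + I_c/(y_c·A) = 1.965 + 4.26924/(1.965 × 8.8206) = 1.965 + 0.246314 = 2.21131 m along the plane.
The resultant acts 1.205 + 0.246314 = 1.45131 m (along the plate) below the hinge at the top edge, so the moment about the hinge is M = F × 1.45131 = 137.726 × 1.45131 = 199.883 kN·m.
A normal force at the bottom, 2.41 m from the hinge, must supply this moment: P = 199.883/2.41 = 82.939 kN.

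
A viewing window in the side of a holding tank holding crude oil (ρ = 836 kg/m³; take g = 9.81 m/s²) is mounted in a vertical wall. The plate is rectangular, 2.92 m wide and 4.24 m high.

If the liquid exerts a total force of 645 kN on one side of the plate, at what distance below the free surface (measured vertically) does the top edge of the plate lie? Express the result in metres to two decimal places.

d_top ≈ 4.23 m

γ = ρg = 836 × 9.81 / 1000 = 8.20116 kN/m³.
A = 2.92 × 4.24 = 12.3808 m².
From F = γ·h_c·A, the centroid depth is h_c = 645/(8.20116 × 12.3808) = 6.35237 m.
The centroid lies 4.24/2 = 2.12 m below the top edge, so the top edge sits at h_top = 6.35237 − 2.12 = 4.23237 m below the surface.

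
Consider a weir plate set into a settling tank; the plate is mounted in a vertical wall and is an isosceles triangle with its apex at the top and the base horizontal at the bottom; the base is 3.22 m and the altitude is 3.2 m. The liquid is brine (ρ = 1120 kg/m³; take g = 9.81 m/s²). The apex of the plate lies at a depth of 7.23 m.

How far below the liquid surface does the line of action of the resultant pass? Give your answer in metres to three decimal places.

γ = ρg = 1120 × 9.81 / 1000 = 10.9872 kN/m³.
With the apex up, the centroid sits 2h/3 = 2 × 3.2/3 = 2.13333 m below the apex, so the centroid depth is h_c = 7.23 + 2.13333 = 9.36333 m.
A = ½ × 3.22 × 3.2 = 5.152 m².
Resultant F = γ·h_c·A = 10.9872 × 9.36333 × 5.152 = 530.021 kN.
I_c = b·h³/36 = 3.22 × 3.2³/36 = 2.93092 m⁴.
Centre of pressure: y_p = y_c + I_c/(y_c·A) = 9.36333 + 2.93092/(9.36333 × 5.152) = 9.36333 + 0.0607572 = 9.42409 m along the plane.

h_p = 9.424 m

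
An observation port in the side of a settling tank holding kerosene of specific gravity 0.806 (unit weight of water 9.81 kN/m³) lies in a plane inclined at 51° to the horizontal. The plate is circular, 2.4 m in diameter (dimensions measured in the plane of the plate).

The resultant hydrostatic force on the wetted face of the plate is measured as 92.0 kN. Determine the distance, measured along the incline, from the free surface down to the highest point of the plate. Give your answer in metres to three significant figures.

γ = 0.806 × 9.81 = 7.90686 kN/m³.
A = π(1.2)² = 4.52389 m².
From F = γ·h_c·A, the centroid depth is h_c = 92.0/(7.90686 × 4.52389) = 2.572 m.
Let θ = 51° be the plate's angle to the horizontal; measure y along the incline from where the plane meets the free surface. Vertical depth h = y·sinθ with sinθ = 0.777146.
Along the incline, y_c = h_c/sinθ = 2.572/0.777146 = 3.30955 m.
The centroid is at the centre, 1.2 m below the top of the plate, so the highest point sits at y_top = 3.30955 − 1.2 = 2.10955 m along the incline.

y_top ≈ 2.11 m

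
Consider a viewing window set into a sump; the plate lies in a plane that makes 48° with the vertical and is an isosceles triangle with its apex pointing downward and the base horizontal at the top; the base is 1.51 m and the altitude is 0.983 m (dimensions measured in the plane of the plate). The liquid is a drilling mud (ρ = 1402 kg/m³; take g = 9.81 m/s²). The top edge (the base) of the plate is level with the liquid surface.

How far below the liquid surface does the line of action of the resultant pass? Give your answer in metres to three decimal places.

γ = ρg = 1402 × 9.81 / 1000 = 13.75362 kN/m³.
The plate makes 48° with the vertical, i.e. θ = 90° − 48° = 42° to the horizontal. Measuring y along the incline from the free-surface line, vertical depth h = y·sinθ with sinθ = 0.669131.
With the apex down, the centroid sits h/3 = 0.983/3 = 0.327667 m below the base (the top edge), so y_c = 0.327667 m and h_c = 0.327667 × 0.669131 = 0.219252 m.
A = ½ × 1.51 × 0.983 = 0.742165 m².
Resultant F = γ·h_c·A = 13.75362 × 0.219252 × 0.742165 = 2.23801 kN.
I_c = b·h³/36 = 1.51 × 0.983³/36 = 0.0398414 m⁴.
Centre of pressure: y_p = y_c + I_c/(y_c·A) = 0.327667 + 0.0398414/(0.327667 × 0.742165) = 0.327667 + 0.163833 = 0.4915 m along the plane.
Vertically, h_p = y_p·sinθ = 0.4915 × 0.669131 = 0.328878 m.

h_p = 0.329 m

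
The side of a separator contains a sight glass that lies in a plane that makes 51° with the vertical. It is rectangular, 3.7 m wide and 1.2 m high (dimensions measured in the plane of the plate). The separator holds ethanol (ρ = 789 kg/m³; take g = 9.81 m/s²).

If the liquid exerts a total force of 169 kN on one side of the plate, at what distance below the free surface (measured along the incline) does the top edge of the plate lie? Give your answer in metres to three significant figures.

y_top ≈ 7.21 m

γ = ρg = 789 × 9.81 / 1000 = 7.74009 kN/m³.
A = 3.7 × 1.2 = 4.44 m².
From F = γ·h_c·A, the centroid depth is h_c = 169/(7.74009 × 4.44) = 4.91765 m.
The plate makes 51° with the vertical, i.e. θ = 90° − 51° = 39° to the horizontal. Measuring y along the incline from the free-surface line, vertical depth h = y·sinθ with sinθ = 0.629320.
Along the incline, y_c = h_c/sinθ = 4.91765/0.629320 = 7.81423 m.
The centroid lies 1.2/2 = 0.6 m below the top edge, so the top edge sits at y_top = 7.81423 − 0.6 = 7.21423 m along the incline.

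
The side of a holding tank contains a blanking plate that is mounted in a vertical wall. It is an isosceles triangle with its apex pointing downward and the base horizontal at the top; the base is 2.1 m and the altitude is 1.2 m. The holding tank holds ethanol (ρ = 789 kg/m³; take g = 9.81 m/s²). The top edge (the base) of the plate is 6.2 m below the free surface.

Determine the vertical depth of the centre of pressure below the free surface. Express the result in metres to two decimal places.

γ = ρg = 789 × 9.81 / 1000 = 7.74009 kN/m³.
With the apex down, the centroid sits h/3 = 1.2/3 = 0.4 m below the base (the top edge), so the centroid depth is h_c = 6.2 + 0.4 = 6.6 m.
A = ½ × 2.1 × 1.2 = 1.26 m².
Resultant F = γ·h_c·A = 7.74009 × 6.6 × 1.26 = 64.3666 kN.
I_c = b·h³/36 = 2.1 × 1.2³/36 = 0.1008 m⁴.
Centre of pressure: y_p = y_c + I_c/(y_c·A) = 6.6 + 0.1008/(6.6 × 1.26) = 6.6 + 0.0121212 = 6.61212 m along the plane.

h_p = 6.61 m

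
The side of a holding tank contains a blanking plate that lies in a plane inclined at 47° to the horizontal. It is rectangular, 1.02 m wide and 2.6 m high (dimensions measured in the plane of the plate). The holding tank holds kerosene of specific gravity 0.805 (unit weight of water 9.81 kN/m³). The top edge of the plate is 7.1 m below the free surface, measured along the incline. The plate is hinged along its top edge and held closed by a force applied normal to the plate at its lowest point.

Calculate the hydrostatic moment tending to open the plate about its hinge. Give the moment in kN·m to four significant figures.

γ = 0.805 × 9.81 = 7.89705 kN/m³.
Let θ = 47° be the plate's angle to the horizontal; measure y along the incline from where the plane meets the free surface. Vertical depth h = y·sinθ with sinθ = 0.731354.
The centroid lies 2.6/2 = 1.3 m below the top edge, so y_c = 7.1 + 1.3 = 8.4 m and h_c = 8.4 × 0.731354 = 6.14337 m.
A = 1.02 × 2.6 = 2.652 m².
Resultant F = γ·h_c·A = 7.89705 × 6.14337 × 2.652 = 128.66 kN.
I_c = b·h³/12 = 1.02 × 2.6³/12 = 1.49396 m⁴.
Centre of pressure: y_p = y_c + I_c/(y_c·A) = 8.4 + 1.49396/(8.4 × 2.652) = 8.4 + 0.0670635 = 8.46706 m along the plane.
The resultant acts 1.3 + 0.0670635 = 1.36706 m (along the plate) below the hinge at the top edge, so the moment about the hinge is M = F × 1.36706 = 128.66 × 1.36706 = 175.886 kN·m.

M ≈ 175.9 kN·m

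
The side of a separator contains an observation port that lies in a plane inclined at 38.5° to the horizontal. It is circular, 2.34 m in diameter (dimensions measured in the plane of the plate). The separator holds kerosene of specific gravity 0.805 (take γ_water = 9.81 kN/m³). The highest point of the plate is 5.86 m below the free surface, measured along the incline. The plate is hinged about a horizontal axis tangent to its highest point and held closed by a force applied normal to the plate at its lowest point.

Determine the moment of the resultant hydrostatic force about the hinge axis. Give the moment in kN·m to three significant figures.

γ = 0.805 × 9.81 = 7.89705 kN/m³.
Let θ = 38.5° be the plate's angle to the horizontal; measure y along the incline from where the plane meets the free surface. Vertical depth h = y·sinθ with sinθ = 0.622515.
The centroid is at the centre, 1.17 m below the top of the plate, so y_c = 5.86 + 1.17 = 7.03 m and h_c = 7.03 × 0.622515 = 4.37628 m.
A = π(1.17)² = 4.30053 m².
Resultant F = γ·h_c·A = 7.89705 × 4.37628 × 4.30053 = 148.625 kN.
I_c = πr⁴/4 = π × 1.17⁴/4 = 1.47175 m⁴.
Centre of pressure: y_p = y_c + I_c/(y_c·A) = 7.03 + 1.47175/(7.03 × 4.30053) = 7.03 + 0.0486807 = 7.07868 m along the plane.
The resultant acts 1.17 + 0.0486807 = 1.21868 m (along the plate) below the hinge at the top edge, so the moment about the hinge is M = F × 1.21868 = 148.625 × 1.21868 = 181.126 kN·m.

M ≈ 181 kN·m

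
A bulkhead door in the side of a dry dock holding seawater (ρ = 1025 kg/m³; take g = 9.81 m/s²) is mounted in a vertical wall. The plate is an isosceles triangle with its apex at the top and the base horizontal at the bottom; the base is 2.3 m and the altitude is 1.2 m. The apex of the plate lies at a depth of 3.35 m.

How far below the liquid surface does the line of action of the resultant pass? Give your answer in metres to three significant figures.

γ = ρg = 1025 × 9.81 / 1000 = 10.05525 kN/m³.
With the apex up, the centroid sits 2h/3 = 2 × 1.2/3 = 0.8 m below the apex, so the centroid depth is h_c = 3.35 + 0.8 = 4.15 m.
A = ½ × 2.3 × 1.2 = 1.38 m².
Resultant F = γ·h_c·A = 10.05525 × 4.15 × 1.38 = 57.5864 kN.
I_c = b·h³/36 = 2.3 × 1.2³/36 = 0.1104 m⁴.
Centre of pressure: y_p = y_c + I_c/(y_c·A) = 4.15 + 0.1104/(4.15 × 1.38) = 4.15 + 0.0192771 = 4.16928 m along the plane.

h_p = 4.17 m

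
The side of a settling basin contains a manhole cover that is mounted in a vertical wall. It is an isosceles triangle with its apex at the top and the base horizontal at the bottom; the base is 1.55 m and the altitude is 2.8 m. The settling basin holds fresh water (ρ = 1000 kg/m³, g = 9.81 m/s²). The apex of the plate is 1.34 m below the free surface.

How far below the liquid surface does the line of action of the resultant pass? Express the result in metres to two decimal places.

h_p = 3.34 m

γ = ρg = 1000 × 9.81 = 9810 N/m³ = 9.81 kN/m³.
With the apex up, the centroid sits 2h/3 = 2 × 2.8/3 = 1.86667 m below the apex, so the centroid depth is h_c = 1.34 + 1.86667 = 3.20667 m.
A = ½ × 1.55 × 2.8 = 2.17 m².
Resultant F = γ·h_c·A = 9.81 × 3.20667 × 2.17 = 68.2626 kN.
I_c = b·h³/36 = 1.55 × 2.8³/36 = 0.945156 m⁴.
Centre of pressure: y_p = y_c + I_c/(y_c·A) = 3.20667 + 0.945156/(3.20667 × 2.17) = 3.20667 + 0.135828 = 3.3425 m along the plane.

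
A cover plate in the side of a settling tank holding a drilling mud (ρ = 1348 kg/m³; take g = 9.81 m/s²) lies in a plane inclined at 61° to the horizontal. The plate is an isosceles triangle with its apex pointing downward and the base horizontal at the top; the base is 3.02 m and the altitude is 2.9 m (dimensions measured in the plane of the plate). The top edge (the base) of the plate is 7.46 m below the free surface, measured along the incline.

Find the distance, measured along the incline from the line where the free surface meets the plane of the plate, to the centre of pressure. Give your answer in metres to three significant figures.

y_p = 8.48 m

γ = ρg = 1348 × 9.81 / 1000 = 13.22388 kN/m³.
Let θ = 61° be the plate's angle to the horizontal; measure y along the incline from where the plane meets the free surface. Vertical depth h = y·sinθ with sinθ = 0.874620.
With the apex down, the centroid sits h/3 = 2.9/3 = 0.966667 m below the base (the top edge), so y_c = 7.46 + 0.966667 = 8.42667 m and h_c = 8.42667 × 0.874620 = 7.37013 m.
A = ½ × 3.02 × 2.9 = 4.379 m².
Resultant F = γ·h_c·A = 13.22388 × 7.37013 × 4.379 = 426.785 kN.
I_c = b·h³/36 = 3.02 × 2.9³/36 = 2.04597 m⁴.
Centre of pressure: y_p = y_c + I_c/(y_c·A) = 8.42667 + 2.04597/(8.42667 × 4.379) = 8.42667 + 0.0554458 = 8.48212 m along the plane.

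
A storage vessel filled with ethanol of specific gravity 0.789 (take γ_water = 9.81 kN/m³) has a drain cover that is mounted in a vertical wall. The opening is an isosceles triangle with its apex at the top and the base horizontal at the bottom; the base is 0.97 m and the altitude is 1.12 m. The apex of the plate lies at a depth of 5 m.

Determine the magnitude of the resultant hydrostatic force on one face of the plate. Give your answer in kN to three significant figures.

γ = 0.789 × 9.81 = 7.74009 kN/m³.
With the apex up, the centroid sits 2h/3 = 2 × 1.12/3 = 0.746667 m below the apex, so the centroid depth is h_c = 5 + 0.746667 = 5.74667 m.
A = ½ × 0.97 × 1.12 = 0.5432 m².
Resultant F = γ·h_c·A = 7.74009 × 5.74667 × 0.5432 = 24.1614 kN.

F ≈ 24.2 kN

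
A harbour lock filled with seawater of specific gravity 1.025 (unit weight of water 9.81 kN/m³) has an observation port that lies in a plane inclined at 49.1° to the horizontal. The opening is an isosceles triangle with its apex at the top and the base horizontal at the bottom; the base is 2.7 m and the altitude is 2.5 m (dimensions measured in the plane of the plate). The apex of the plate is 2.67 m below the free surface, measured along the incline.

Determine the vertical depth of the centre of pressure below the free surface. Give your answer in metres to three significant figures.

h_p = 3.34 m

γ = 1.025 × 9.81 = 10.05525 kN/m³.
Let θ = 49.1° be the plate's angle to the horizontal; measure y along the incline from where the plane meets the free surface. Vertical depth h = y·sinθ with sinθ = 0.755853.
With the apex up, the centroid sits 2h/3 = 2 × 2.5/3 = 1.66667 m below the apex, so y_c = 2.67 + 1.66667 = 4.33667 m and h_c = 4.33667 × 0.755853 = 3.27789 m.
A = ½ × 2.7 × 2.5 = 3.375 m².
Resultant F = γ·h_c·A = 10.05525 × 3.27789 × 3.375 = 111.24 kN.
I_c = b·h³/36 = 2.7 × 2.5³/36 = 1.17188 m⁴.
Centre of pressure: y_p = y_c + I_c/(y_c·A) = 4.33667 + 1.17188/(4.33667 × 3.375) = 4.33667 + 0.0800669 = 4.41674 m along the plane.
Vertically, h_p = y_p·sinθ = 4.41674 × 0.755853 = 3.33841 m.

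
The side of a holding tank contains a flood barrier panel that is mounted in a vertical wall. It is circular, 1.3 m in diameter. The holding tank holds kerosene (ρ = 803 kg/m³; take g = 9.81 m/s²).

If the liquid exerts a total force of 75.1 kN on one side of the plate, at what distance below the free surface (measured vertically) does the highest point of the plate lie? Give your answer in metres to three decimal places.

d_top ≈ 6.533 m

γ = ρg = 803 × 9.81 / 1000 = 7.87743 kN/m³.
A = π(0.65)² = 1.32732 m².
From F = γ·h_c·A, the centroid depth is h_c = 75.1/(7.87743 × 1.32732) = 7.18257 m.
The centroid is at the centre, 0.65 m below the top of the plate, so the highest point sits at h_top = 7.18257 − 0.65 = 6.53257 m below the surface.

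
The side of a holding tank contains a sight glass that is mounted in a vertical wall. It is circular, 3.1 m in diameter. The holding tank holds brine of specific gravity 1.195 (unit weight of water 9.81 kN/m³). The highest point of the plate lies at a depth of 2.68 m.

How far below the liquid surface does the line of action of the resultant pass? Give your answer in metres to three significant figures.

γ = 1.195 × 9.81 = 11.72295 kN/m³.
The centroid is at the centre, 1.55 m below the top of the plate, so the centroid depth is h_c = 2.68 + 1.55 = 4.23 m.
A = π(1.55)² = 7.54768 m².
Resultant F = γ·h_c·A = 11.72295 × 4.23 × 7.54768 = 374.275 kN.
I_c = πr⁴/4 = π × 1.55⁴/4 = 4.53332 m⁴.
Centre of pressure: y_p = y_c + I_c/(y_c·A) = 4.23 + 4.53332/(4.23 × 7.54768) = 4.23 + 0.141992 = 4.37199 m along the plane.

h_p = 4.37 m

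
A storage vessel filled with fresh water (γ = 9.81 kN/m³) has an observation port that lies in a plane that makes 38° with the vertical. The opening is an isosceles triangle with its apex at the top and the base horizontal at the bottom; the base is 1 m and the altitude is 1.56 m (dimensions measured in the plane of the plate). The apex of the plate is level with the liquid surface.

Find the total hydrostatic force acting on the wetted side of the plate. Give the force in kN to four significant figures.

F ≈ 6.271 kN

γ = 9.81 kN/m³.
The plate makes 38° with the vertical, i.e. θ = 90° − 38° = 52° to the horizontal. Measuring y along the incline from the free-surface line, vertical depth h = y·sinθ with sinθ = 0.788011.
With the apex up, the centroid sits 2h/3 = 2 × 1.56/3 = 1.04 m below the apex, so y_c = 1.04 m and h_c = 1.04 × 0.788011 = 0.819531 m.
A = ½ × 1 × 1.56 = 0.78 m².
Resultant F = γ·h_c·A = 9.81 × 0.819531 × 0.78 = 6.27089 kN.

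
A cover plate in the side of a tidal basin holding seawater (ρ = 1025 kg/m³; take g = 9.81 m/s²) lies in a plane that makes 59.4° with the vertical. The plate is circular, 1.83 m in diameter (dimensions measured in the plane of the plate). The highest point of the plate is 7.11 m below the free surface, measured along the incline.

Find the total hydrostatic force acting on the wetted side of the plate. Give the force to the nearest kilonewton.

γ = ρg = 1025 × 9.81 / 1000 = 10.05525 kN/m³.
The plate makes 59.4° with the vertical, i.e. θ = 90° − 59.4° = 30.6° to the horizontal. Measuring y along the incline from the free-surface line, vertical depth h = y·sinθ with sinθ = 0.509041.
The centroid is at the centre, 0.915 m below the top of the plate, so y_c = 7.11 + 0.915 = 8.025 m and h_c = 8.025 × 0.509041 = 4.08505 m.
A = π(0.915)² = 2.63022 m².
Resultant F = γ·h_c·A = 10.05525 × 4.08505 × 2.63022 = 108.039 kN.

F ≈ 108 kN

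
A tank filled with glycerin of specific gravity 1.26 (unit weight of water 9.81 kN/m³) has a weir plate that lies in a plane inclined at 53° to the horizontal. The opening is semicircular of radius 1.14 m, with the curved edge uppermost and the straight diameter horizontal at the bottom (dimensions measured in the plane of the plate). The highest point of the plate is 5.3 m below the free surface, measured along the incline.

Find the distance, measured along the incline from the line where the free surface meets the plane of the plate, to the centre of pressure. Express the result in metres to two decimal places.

y_p = 5.97 m

γ = 1.26 × 9.81 = 12.3606 kN/m³.
Let θ = 53° be the plate's angle to the horizontal; measure y along the incline from where the plane meets the free surface. Vertical depth h = y·sinθ with sinθ = 0.798636.
The centroid lies 4r/(3π) = 0.483831 m above the diameter, so r − 4r/(3π) = 1.14 − 0.483831 = 0.656169 m below the topmost point, so y_c = 5.3 + 0.656169 = 5.95617 m and h_c = 5.95617 × 0.798636 = 4.75681 m.
A = πr²/2 = π × 1.14²/2 = 2.04141 m².
Resultant F = γ·h_c·A = 12.3606 × 4.75681 × 2.04141 = 120.029 kN.
I_c = (π/8 − 8/(9π))·r⁴ = 0.109757 × 1.14⁴ = 0.185375 m⁴.
Centre of pressure: y_p = y_c + I_c/(y_c·A) = 5.95617 + 0.185375/(5.95617 × 2.04141) = 5.95617 + 0.0152459 = 5.97142 m along the plane.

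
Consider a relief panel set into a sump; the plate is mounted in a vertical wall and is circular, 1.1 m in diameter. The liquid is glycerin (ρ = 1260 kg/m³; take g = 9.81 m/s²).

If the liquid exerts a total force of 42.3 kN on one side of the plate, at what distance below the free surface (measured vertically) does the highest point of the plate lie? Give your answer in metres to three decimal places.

γ = ρg = 1260 × 9.81 / 1000 = 12.3606 kN/m³.
A = π(0.55)² = 0.950332 m².
From F = γ·h_c·A, the centroid depth is h_c = 42.3/(12.3606 × 0.950332) = 3.60102 m.
The centroid is at the centre, 0.55 m below the top of the plate, so the highest point sits at h_top = 3.60102 − 0.55 = 3.05102 m below the surface.

d_top ≈ 3.051 m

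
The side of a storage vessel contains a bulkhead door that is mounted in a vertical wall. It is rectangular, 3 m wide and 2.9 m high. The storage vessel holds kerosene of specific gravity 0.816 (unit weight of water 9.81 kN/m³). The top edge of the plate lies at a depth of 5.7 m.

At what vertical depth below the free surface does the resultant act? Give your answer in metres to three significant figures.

h_p = 7.25 m

γ = 0.816 × 9.81 = 8.00496 kN/m³.
The centroid lies 2.9/2 = 1.45 m below the top edge, so the centroid depth is h_c = 5.7 + 1.45 = 7.15 m.
A = 3 × 2.9 = 8.7 m².
Resultant F = γ·h_c·A = 8.00496 × 7.15 × 8.7 = 497.949 kN.
I_c = b·h³/12 = 3 × 2.9³/12 = 6.09725 m⁴.
Centre of pressure: y_p = y_c + I_c/(y_c·A) = 7.15 + 6.09725/(7.15 × 8.7) = 7.15 + 0.0980186 = 7.24802 m along the plane.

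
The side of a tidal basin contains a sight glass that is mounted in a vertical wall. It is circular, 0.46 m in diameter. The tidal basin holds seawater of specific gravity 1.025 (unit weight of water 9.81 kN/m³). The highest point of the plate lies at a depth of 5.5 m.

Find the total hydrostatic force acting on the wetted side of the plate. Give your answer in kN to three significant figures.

γ = 1.025 × 9.81 = 10.05525 kN/m³.
The centroid is at the centre, 0.23 m below the top of the plate, so the centroid depth is h_c = 5.5 + 0.23 = 5.73 m.
A = π(0.23)² = 0.16619 m².
Resultant F = γ·h_c·A = 10.05525 × 5.73 × 0.16619 = 9.5753 kN.

F ≈ 9.58 kN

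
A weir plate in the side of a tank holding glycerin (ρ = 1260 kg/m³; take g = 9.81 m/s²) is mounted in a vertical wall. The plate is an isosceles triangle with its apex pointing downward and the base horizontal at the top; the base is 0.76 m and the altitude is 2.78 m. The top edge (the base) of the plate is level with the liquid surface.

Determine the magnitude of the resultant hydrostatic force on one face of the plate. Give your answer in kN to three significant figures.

F ≈ 12.1 kN

γ = ρg = 1260 × 9.81 / 1000 = 12.3606 kN/m³.
With the apex down, the centroid sits h/3 = 2.78/3 = 0.926667 m below the base (the top edge), so the centroid depth is h_c = 0.926667 m.
A = ½ × 0.76 × 2.78 = 1.0564 m².
Resultant F = γ·h_c·A = 12.3606 × 0.926667 × 1.0564 = 12.1002 kN.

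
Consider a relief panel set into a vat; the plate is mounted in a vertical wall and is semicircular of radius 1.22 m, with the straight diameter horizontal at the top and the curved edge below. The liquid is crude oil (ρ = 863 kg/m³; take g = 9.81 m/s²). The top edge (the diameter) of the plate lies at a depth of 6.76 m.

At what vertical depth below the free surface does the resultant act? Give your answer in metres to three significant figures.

h_p = 7.29 m

γ = ρg = 863 × 9.81 / 1000 = 8.46603 kN/m³.
The centroid of a semicircle lies 4r/(3π) = 0.517784 m from the diameter, here below the top edge, so the centroid depth is h_c = 6.76 + 0.517784 = 7.27778 m.
A = πr²/2 = π × 1.22²/2 = 2.33797 m².
Resultant F = γ·h_c·A = 8.46603 × 7.27778 × 2.33797 = 144.051 kN.
I_c = (π/8 − 8/(9π))·r⁴ = 0.109757 × 1.22⁴ = 0.243148 m⁴.
Centre of pressure: y_p = y_c + I_c/(y_c·A) = 7.27778 + 0.243148/(7.27778 × 2.33797) = 7.27778 + 0.01429 = 7.29207 m along the plane.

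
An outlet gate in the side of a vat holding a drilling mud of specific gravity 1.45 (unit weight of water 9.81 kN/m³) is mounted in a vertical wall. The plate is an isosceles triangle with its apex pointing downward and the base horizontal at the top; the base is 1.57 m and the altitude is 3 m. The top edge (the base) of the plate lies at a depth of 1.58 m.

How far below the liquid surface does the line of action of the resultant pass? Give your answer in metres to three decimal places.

γ = 1.45 × 9.81 = 14.2245 kN/m³.
With the apex down, the centroid sits h/3 = 3/3 = 1 m below the base (the top edge), so the centroid depth is h_c = 1.58 + 1 = 2.58 m.
A = ½ × 1.57 × 3 = 2.355 m².
Resultant F = γ·h_c·A = 14.2245 × 2.58 × 2.355 = 86.4266 kN.
I_c = b·h³/36 = 1.57 × 3³/36 = 1.1775 m⁴.
Centre of pressure: y_p = y_c + I_c/(y_c·A) = 2.58 + 1.1775/(2.58 × 2.355) = 2.58 + 0.193798 = 2.7738 m along the plane.

h_p = 2.774 m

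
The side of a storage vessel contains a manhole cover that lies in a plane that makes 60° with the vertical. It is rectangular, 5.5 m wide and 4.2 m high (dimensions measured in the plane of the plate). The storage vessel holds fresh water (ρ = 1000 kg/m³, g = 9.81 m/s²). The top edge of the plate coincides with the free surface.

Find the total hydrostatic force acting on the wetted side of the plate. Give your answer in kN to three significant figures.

γ = ρg = 1000 × 9.81 = 9810 N/m³ = 9.81 kN/m³.
The plate makes 60° with the vertical, i.e. θ = 90° − 60° = 30° to the horizontal. Measuring y along the incline from the free-surface line, vertical depth h = y·sinθ with sinθ = 0.500000.
The centroid lies 4.2/2 = 2.1 m below the top edge, so y_c = 2.1 m and h_c = 2.1 × 0.500000 = 1.05 m.
A = 5.5 × 4.2 = 23.1 m².
Resultant F = γ·h_c·A = 9.81 × 1.05 × 23.1 = 237.942 kN.

F ≈ 238 kN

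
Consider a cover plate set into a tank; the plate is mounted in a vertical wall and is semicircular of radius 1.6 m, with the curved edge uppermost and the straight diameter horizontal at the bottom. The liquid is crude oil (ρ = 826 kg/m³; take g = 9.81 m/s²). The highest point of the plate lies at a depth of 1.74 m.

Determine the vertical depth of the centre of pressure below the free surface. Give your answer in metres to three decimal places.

γ = ρg = 826 × 9.81 / 1000 = 8.10306 kN/m³.
The centroid lies 4r/(3π) = 0.679061 m above the diameter, so r − 4r/(3π) = 1.6 − 0.679061 = 0.920939 m below the topmost point, so the centroid depth is h_c = 1.74 + 0.920939 = 2.66094 m.
A = πr²/2 = π × 1.6²/2 = 4.02124 m².
Resultant F = γ·h_c·A = 8.10306 × 2.66094 × 4.02124 = 86.705 kN.
I_c = (π/8 − 8/(9π))·r⁴ = 0.109757 × 1.6⁴ = 0.719303 m⁴.
Centre of pressure: y_p = y_c + I_c/(y_c·A) = 2.66094 + 0.719303/(2.66094 × 4.02124) = 2.66094 + 0.0672228 = 2.72816 m along the plane.

h_p = 2.728 m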